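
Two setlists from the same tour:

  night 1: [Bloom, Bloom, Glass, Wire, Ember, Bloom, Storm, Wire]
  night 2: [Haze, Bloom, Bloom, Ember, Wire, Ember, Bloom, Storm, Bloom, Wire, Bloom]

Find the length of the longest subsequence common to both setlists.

One common subsequence of length 7: Bloom [1,2], then Bloom [2,3], then Wire [4,5], then Ember [5,6], then Bloom [6,7], then Storm [7,8], then Wire [8,10]. Since dp[8][11] = 7, nothing longer is possible.

7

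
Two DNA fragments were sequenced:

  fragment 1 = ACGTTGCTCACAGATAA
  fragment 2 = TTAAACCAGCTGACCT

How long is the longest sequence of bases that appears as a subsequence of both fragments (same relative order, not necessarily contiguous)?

One common subsequence of length 9: T [4,1] → T [5,2] → C [7,6] → C [9,7] → A [10,8] → C [11,10] → G [13,12] → A [14,13] → T [15,16], and the DP table's final entry dp[17][16] is also 9, so no common subsequence is longer.

9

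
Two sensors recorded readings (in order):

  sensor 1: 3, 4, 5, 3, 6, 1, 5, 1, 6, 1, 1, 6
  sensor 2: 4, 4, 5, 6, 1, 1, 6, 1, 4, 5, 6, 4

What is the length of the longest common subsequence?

8

Pick 4 at sensor 1[2]=sensor 2[2]; then 5 at sensor 1[3]=sensor 2[3]; then 6 at sensor 1[5]=sensor 2[4]; then 1 at sensor 1[6]=sensor 2[5]; then 1 at sensor 1[8]=sensor 2[6]; then 6 at sensor 1[9]=sensor 2[7]; then 1 at sensor 1[10]=sensor 2[8]; then 6 at sensor 1[12]=sensor 2[11]; all 8 values appear in both, in order, and the DP table's final entry dp[12][12] is also 8, so no common subsequence is longer.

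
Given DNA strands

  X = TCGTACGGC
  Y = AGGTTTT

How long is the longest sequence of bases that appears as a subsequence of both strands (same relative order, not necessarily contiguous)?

3

Pick A [5,1] → G [7,2] → G [8,3]; all 3 bases appear in both, in order, and the DP table's final entry dp[9][7] is also 3, so no common subsequence is longer.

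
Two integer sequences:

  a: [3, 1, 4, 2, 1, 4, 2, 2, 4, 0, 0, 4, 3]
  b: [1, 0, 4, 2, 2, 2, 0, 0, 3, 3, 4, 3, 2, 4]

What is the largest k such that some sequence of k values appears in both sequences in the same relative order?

Match 1 (a #2, b #1) → 4 (a #3, b #3) → 2 (a #4, b #4) → 2 (a #7, b #5) → 2 (a #8, b #6) → 0 (a #10, b #7) → 0 (a #11, b #8) → 4 (a #12, b #11) → 3 (a #13, b #12) — 9 values in the same relative order in both. The LCS DP gives dp[13][14] = 9, so this is optimal.

9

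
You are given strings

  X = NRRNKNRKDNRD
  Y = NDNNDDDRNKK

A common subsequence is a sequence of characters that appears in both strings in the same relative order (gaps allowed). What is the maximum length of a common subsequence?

Taking N [1,4], then R [3,8], then N [4,9], then K [5,10], then K [8,11] gives a common subsequence of length 5. The LCS DP gives dp[12][11] = 5, so this is optimal.

5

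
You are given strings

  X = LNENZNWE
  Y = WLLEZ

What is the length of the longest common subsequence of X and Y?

Pick L at X[1]=Y[3]; then E at X[3]=Y[4]; then Z at X[5]=Y[5]; all 3 characters appear in both, in order. dp[8][5] = 3 confirms this is the maximum.

3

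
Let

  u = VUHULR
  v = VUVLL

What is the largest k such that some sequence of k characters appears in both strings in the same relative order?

Taking V [1,1]; then U [2,2]; then L [5,5] gives a common subsequence of length 3, and the DP table's final entry dp[6][5] is also 3, so no common subsequence is longer.

3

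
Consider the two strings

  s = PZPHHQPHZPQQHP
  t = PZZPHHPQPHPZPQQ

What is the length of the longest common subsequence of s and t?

12

Pick P [1,1]; then Z [2,3]; then P [3,4]; then H [4,5]; then H [5,6]; then Q [6,8]; then P [7,9]; then H [8,10]; then Z [9,12]; then P [10,13]; then Q [11,14]; then Q [12,15]; all 12 characters appear in both, in order. dp[14][15] = 12 confirms this is the maximum.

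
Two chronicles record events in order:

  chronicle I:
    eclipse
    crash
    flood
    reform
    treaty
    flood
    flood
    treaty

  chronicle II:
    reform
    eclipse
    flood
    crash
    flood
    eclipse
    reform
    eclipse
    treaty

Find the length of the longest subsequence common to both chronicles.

Match eclipse [1,2] → crash [2,4] → flood [3,5] → reform [4,7] → treaty [8,9] — 5 events in the same relative order in both. Since dp[8][9] = 5, nothing longer is possible.

5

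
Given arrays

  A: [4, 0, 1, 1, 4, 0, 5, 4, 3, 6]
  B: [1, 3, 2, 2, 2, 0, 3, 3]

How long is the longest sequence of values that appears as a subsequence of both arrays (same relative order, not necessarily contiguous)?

Let dp[i][j] be the LCS length of the first i values of A and the first j values of B. dp[i][j] = dp[i-1][j-1]+1 when the i-th and j-th values match, else max(dp[i-1][j], dp[i][j-1]).
    ·  1  3  2  2  2  0  3  3
 ·  0  0  0  0  0  0  0  0  0
 4  0  0  0  0  0  0  0  0  0
 0  0  0  0  0  0  0  1  1  1
 1  0  1  1  1  1  1  1  1  1
 1  0  1  1  1  1  1  1  1  1
 4  0  1  1  1  1  1  1  1  1
 0  0  1  1  1  1  1  2  2  2
 5  0  1  1  1  1  1  2  2  2
 4  0  1  1  1  1  1  2  2  2
 3  0  1  2  2  2  2  2  3  3
 6  0  1  2  2  2  2  2  3  3
dp[10][8] = 3. One LCS (by backtracking along matches): 1, 0, 3.

3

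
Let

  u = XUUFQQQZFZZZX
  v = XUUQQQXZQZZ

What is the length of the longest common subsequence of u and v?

9

Taking X (u #1, v #1), U (u #2, v #2), U (u #3, v #3), Q (u #5, v #4), Q (u #6, v #5), Q (u #7, v #6), Z (u #8, v #8), Z (u #11, v #10), Z (u #12, v #11) gives a common subsequence of length 9. The LCS DP gives dp[13][11] = 9, so this is optimal.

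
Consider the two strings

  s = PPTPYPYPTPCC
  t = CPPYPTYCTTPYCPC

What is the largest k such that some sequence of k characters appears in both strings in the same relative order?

Pick P [2,2], then P [4,3], then Y [5,4], then P [6,5], then Y [7,7], then T [9,10], then P [10,11], then C [11,13], then C [12,15]; all 9 characters appear in both, in order. dp[12][15] = 9 confirms this is the maximum.

9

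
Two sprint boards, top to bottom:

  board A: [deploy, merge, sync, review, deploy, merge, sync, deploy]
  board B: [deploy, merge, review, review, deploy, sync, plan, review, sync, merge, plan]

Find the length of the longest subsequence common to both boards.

5

One common subsequence of length 5: deploy [1,1], then merge [2,2], then sync [3,6], then review [4,8], then merge [6,10]. dp[8][11] = 5 confirms this is the maximum.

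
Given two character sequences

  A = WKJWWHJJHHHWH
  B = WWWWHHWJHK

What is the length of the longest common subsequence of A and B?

7

Match W [1,2], then W [4,3], then W [5,4], then H [10,5], then H [11,6], then W [12,7], then H [13,9] — 7 characters in the same relative order in both. The LCS DP gives dp[13][10] = 7, so this is optimal.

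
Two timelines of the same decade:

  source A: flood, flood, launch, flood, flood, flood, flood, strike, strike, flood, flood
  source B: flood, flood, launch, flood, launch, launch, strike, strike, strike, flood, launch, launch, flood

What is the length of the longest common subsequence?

One common subsequence of length 8: flood [1,1], flood [2,2], launch [3,3], flood [4,4], strike [8,8], strike [9,9], flood [10,10], flood [11,13]. Since dp[11][13] = 8, nothing longer is possible.

8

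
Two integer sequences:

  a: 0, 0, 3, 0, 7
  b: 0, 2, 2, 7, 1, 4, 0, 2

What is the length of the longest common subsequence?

Pick 0 (a #1, b #1) → 0 (a #2, b #7); all 2 values appear in both, in order. The LCS DP gives dp[5][8] = 2, so this is optimal.

2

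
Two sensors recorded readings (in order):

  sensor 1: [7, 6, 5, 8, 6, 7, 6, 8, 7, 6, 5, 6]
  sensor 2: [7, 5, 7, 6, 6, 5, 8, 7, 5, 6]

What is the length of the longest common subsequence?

Pick 7 at sensor 1[1]=sensor 2[1], then 5 at sensor 1[3]=sensor 2[2], then 6 at sensor 1[5]=sensor 2[4], then 6 at sensor 1[7]=sensor 2[5], then 8 at sensor 1[8]=sensor 2[7], then 7 at sensor 1[9]=sensor 2[8], then 5 at sensor 1[11]=sensor 2[9], then 6 at sensor 1[12]=sensor 2[10]; all 8 values appear in both, in order, and the DP table's final entry dp[12][10] is also 8, so no common subsequence is longer.

8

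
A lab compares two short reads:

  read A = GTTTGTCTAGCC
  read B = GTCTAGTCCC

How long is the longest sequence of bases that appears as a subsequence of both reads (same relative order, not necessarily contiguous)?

8

Pick G [1,1] → T [2,2] → T [3,4] → G [5,6] → T [6,7] → C [7,8] → C [11,9] → C [12,10]; all 8 bases appear in both, in order. The LCS DP gives dp[12][10] = 8, so this is optimal.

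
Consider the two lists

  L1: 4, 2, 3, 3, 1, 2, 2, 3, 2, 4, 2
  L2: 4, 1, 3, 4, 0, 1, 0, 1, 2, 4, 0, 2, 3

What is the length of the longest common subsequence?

6

Let dp[i][j] be the LCS length of the first i values of L1 and the first j values of L2. dp[i][j] = dp[i-1][j-1]+1 when the i-th and j-th values match, else max(dp[i-1][j], dp[i][j-1]).
    ·  4  1  3  4  0  1  0  1  2  4  0  2  3
 ·  0  0  0  0  0  0  0  0  0  0  0  0  0  0
 4  0  1  1  1  1  1  1  1  1  1  1  1  1  1
 2  0  1  1  1  1  1  1  1  1  2  2  2  2  2
 3  0  1  1  2  2  2  2  2  2  2  2  2  2  3
 3  0  1  1  2  2  2  2  2  2  2  2  2  2  3
 1  0  1  2  2  2  2  3  3  3  3  3  3  3  3
 2  0  1  2  2  2  2  3  3  3  4  4  4  4  4
 2  0  1  2  2  2  2  3  3  3  4  4  4  5  5
 3  0  1  2  3  3  3  3  3  3  4  4  4  5  6
 2  0  1  2  3  3  3  3  3  3  4  4  4  5  6
 4  0  1  2  3  4  4  4  4  4  4  5  5  5  6
 2  0  1  2  3  4  4  4  4  4  5  5  5  6  6
dp[11][13] = 6. One LCS (by backtracking along matches): 4, 3, 1, 2, 2, 3.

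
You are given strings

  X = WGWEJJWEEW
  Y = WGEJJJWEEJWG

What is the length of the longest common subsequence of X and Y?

Taking W (X #1, Y #1), then G (X #2, Y #2), then E (X #4, Y #3), then J (X #5, Y #5), then J (X #6, Y #6), then W (X #7, Y #7), then E (X #8, Y #8), then E (X #9, Y #9), then W (X #10, Y #11) gives a common subsequence of length 9, and the DP table's final entry dp[10][12] is also 9, so no common subsequence is longer.

9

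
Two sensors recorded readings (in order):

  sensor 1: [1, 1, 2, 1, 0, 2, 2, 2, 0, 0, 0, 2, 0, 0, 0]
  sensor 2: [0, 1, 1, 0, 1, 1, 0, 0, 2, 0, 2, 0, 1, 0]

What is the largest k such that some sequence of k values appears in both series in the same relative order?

Taking 1 (sensor 1 #1, sensor 2 #3) → 1 (sensor 1 #2, sensor 2 #5) → 1 (sensor 1 #4, sensor 2 #6) → 0 (sensor 1 #5, sensor 2 #8) → 2 (sensor 1 #8, sensor 2 #9) → 0 (sensor 1 #11, sensor 2 #10) → 2 (sensor 1 #12, sensor 2 #11) → 0 (sensor 1 #13, sensor 2 #12) → 0 (sensor 1 #15, sensor 2 #14) gives a common subsequence of length 9. Since dp[15][14] = 9, nothing longer is possible.

9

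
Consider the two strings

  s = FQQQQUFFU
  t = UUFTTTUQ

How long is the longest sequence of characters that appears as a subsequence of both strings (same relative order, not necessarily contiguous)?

3

Pick U (s #6, t #2); then F (s #7, t #3); then U (s #9, t #7); all 3 characters appear in both, in order. Since dp[9][8] = 3, nothing longer is possible.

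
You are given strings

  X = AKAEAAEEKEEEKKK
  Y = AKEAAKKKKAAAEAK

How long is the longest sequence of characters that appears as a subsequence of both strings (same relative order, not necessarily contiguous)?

Pick A at X[1]=Y[1]; then K at X[2]=Y[2]; then E at X[4]=Y[3]; then A at X[5]=Y[4]; then A at X[6]=Y[5]; then K at X[9]=Y[7]; then K at X[13]=Y[8]; then K at X[14]=Y[9]; then K at X[15]=Y[15]; all 9 characters appear in both, in order, and the DP table's final entry dp[15][15] is also 9, so no common subsequence is longer.

9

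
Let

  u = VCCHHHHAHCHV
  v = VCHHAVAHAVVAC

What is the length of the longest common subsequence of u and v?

One common subsequence of length 7: V [1,1] → C [3,2] → H [4,3] → H [5,4] → H [6,8] → A [8,12] → C [10,13], and the DP table's final entry dp[12][13] is also 7, so no common subsequence is longer.

7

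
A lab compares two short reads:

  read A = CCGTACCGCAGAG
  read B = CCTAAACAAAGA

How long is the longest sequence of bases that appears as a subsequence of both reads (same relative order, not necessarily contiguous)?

Pick C [1,1], C [2,2], T [4,3], A [5,6], C [6,7], A [10,10], G [11,11], A [12,12]; all 8 bases appear in both, in order. Since dp[13][12] = 8, nothing longer is possible.

8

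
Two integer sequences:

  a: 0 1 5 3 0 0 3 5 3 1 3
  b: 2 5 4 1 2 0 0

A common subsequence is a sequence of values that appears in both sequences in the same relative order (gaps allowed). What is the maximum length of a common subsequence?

3

Pick 1 [2,4] → 0 [5,6] → 0 [6,7]; all 3 values appear in both, in order. The LCS DP gives dp[11][7] = 3, so this is optimal.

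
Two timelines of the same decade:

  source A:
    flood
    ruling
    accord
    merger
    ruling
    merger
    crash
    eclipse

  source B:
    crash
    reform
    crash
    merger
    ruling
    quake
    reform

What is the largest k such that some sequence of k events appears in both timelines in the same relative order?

Taking merger at source A[4]=source B[4] → ruling at source A[5]=source B[5] gives a common subsequence of length 2. Since dp[8][7] = 2, nothing longer is possible.

2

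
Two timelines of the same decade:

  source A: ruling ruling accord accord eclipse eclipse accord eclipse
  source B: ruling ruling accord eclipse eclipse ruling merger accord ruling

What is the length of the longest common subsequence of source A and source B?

6

One common subsequence of length 6: ruling (source A #1, source B #1) → ruling (source A #2, source B #2) → accord (source A #4, source B #3) → eclipse (source A #5, source B #4) → eclipse (source A #6, source B #5) → accord (source A #7, source B #8). Since dp[8][9] = 6, nothing longer is possible.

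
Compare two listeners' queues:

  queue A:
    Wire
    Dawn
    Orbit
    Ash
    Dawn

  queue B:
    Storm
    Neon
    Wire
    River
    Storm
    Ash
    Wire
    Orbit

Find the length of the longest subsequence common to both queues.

2

One common subsequence of length 2: Wire [1,7], then Orbit [3,8]. Since dp[5][8] = 2, nothing longer is possible.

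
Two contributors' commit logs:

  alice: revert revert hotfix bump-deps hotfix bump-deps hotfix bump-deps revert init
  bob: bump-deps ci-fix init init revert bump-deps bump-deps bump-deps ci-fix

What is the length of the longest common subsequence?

4

Pick revert (alice #2, bob #5); then bump-deps (alice #4, bob #6); then bump-deps (alice #6, bob #7); then bump-deps (alice #8, bob #8); all 4 commits appear in both, in order. dp[10][9] = 4 confirms this is the maximum.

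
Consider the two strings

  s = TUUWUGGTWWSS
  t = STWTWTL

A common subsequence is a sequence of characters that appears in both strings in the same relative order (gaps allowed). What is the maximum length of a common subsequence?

Let dp[i][j] be the LCS length of the first i characters of s and the first j characters of t. dp[i][j] = dp[i-1][j-1]+1 when the i-th and j-th characters match, else max(dp[i-1][j], dp[i][j-1]).
    ·  S  T  W  T  W  T  L
 ·  0  0  0  0  0  0  0  0
 T  0  0  1  1  1  1  1  1
 U  0  0  1  1  1  1  1  1
 U  0  0  1  1  1  1  1  1
 W  0  0  1  2  2  2  2  2
 U  0  0  1  2  2  2  2  2
 G  0  0  1  2  2  2  2  2
 G  0  0  1  2  2  2  2  2
 T  0  0  1  2  3  3  3  3
 W  0  0  1  2  3  4  4  4
 W  0  0  1  2  3  4  4  4
 S  0  1  1  2  3  4  4  4
 S  0  1  1  2  3  4  4  4
dp[12][7] = 4. One LCS (by backtracking along matches): TWTW.

4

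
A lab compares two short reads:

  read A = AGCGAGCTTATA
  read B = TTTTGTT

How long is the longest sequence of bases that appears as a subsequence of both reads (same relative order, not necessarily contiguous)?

Match G at read A[6]=read B[5] → T at read A[9]=read B[6] → T at read A[11]=read B[7] — 3 bases in the same relative order in both. The LCS DP gives dp[12][7] = 3, so this is optimal.

3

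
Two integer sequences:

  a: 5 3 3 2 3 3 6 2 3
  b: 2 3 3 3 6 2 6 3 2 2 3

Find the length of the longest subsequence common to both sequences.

Taking 3 [2,3]; then 3 [3,4]; then 2 [4,6]; then 3 [5,8]; then 2 [8,10]; then 3 [9,11] gives a common subsequence of length 6. The LCS DP gives dp[9][11] = 6, so this is optimal.

6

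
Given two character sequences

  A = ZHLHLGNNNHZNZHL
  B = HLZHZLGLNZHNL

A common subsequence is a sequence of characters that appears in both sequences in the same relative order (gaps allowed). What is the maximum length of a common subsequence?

9

Taking H [2,1], then L [3,2], then H [4,4], then L [5,6], then G [6,7], then N [7,9], then H [10,11], then N [12,12], then L [15,13] gives a common subsequence of length 9. Since dp[15][13] = 9, nothing longer is possible.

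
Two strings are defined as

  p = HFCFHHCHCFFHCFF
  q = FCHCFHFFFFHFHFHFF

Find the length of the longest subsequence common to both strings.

Taking H at p[1]=q[3] → C at p[3]=q[4] → F at p[4]=q[5] → H at p[5]=q[6] → H at p[6]=q[11] → H at p[8]=q[13] → F at p[11]=q[14] → H at p[12]=q[15] → F at p[14]=q[16] → F at p[15]=q[17] gives a common subsequence of length 10. Since dp[15][17] = 10, nothing longer is possible.

10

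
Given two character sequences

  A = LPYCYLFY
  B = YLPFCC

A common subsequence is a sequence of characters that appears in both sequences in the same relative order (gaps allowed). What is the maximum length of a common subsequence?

3

Let dp[i][j] be the LCS length of the first i characters of A and the first j characters of B. dp[i][j] = dp[i-1][j-1]+1 when the i-th and j-th characters match, else max(dp[i-1][j], dp[i][j-1]).
    ·  Y  L  P  F  C  C
 ·  0  0  0  0  0  0  0
 L  0  0  1  1  1  1  1
 P  0  0  1  2  2  2  2
 Y  0  1  1  2  2  2  2
 C  0  1  1  2  2  3  3
 Y  0  1  1  2  2  3  3
 L  0  1  2  2  2  3  3
 F  0  1  2  2  3  3  3
 Y  0  1  2  2  3  3  3
dp[8][6] = 3. One LCS (by backtracking along matches): LPC.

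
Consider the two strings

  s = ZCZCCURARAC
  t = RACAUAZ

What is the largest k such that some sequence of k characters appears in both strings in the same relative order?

3

Taking C (s #2, t #3), then U (s #6, t #5), then A (s #8, t #6) gives a common subsequence of length 3. Since dp[11][7] = 3, nothing longer is possible.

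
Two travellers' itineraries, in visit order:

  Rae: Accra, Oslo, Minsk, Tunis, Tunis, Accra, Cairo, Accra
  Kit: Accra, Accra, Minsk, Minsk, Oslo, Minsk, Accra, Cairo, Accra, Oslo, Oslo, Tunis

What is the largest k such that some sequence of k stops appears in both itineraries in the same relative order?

6

Pick Accra (Rae #1, Kit #2), Oslo (Rae #2, Kit #5), Minsk (Rae #3, Kit #6), Accra (Rae #6, Kit #7), Cairo (Rae #7, Kit #8), Accra (Rae #8, Kit #9); all 6 stops appear in both, in order. Since dp[8][12] = 6, nothing longer is possible.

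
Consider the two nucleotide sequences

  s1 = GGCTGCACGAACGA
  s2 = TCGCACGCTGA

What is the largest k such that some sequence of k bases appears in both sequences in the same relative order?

9

Match C [3,2], G [5,3], C [6,4], A [7,5], C [8,6], G [9,7], C [12,8], G [13,10], A [14,11] — 9 bases in the same relative order in both. Since dp[14][11] = 9, nothing longer is possible.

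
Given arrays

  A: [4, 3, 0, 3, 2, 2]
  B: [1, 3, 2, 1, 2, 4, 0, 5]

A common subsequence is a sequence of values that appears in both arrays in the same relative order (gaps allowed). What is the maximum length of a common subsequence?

Let dp[i][j] be the LCS length of the first i values of A and the first j values of B. dp[i][j] = dp[i-1][j-1]+1 when the i-th and j-th values match, else max(dp[i-1][j], dp[i][j-1]).
    ·  1  3  2  1  2  4  0  5
 ·  0  0  0  0  0  0  0  0  0
 4  0  0  0  0  0  0  1  1  1
 3  0  0  1  1  1  1  1  1  1
 0  0  0  1  1  1  1  1  2  2
 3  0  0  1  1  1  1  1  2  2
 2  0  0  1  2  2  2  2  2  2
 2  0  0  1  2  2  3  3  3  3
dp[6][8] = 3. One LCS (by backtracking along matches): 3, 2, 2.

3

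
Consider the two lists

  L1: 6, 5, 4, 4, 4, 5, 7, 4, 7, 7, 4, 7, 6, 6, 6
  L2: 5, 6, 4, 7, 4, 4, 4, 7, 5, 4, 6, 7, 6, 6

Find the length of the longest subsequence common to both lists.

10

Match 6 at L1[1]=L2[2], then 4 at L1[3]=L2[3], then 4 at L1[4]=L2[5], then 4 at L1[5]=L2[6], then 4 at L1[8]=L2[7], then 7 at L1[9]=L2[8], then 4 at L1[11]=L2[10], then 7 at L1[12]=L2[12], then 6 at L1[14]=L2[13], then 6 at L1[15]=L2[14] — 10 values in the same relative order in both. Since dp[15][14] = 10, nothing longer is possible.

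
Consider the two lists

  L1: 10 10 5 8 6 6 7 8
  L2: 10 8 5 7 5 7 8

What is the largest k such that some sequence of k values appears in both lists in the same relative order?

4

One common subsequence of length 4: 10 (L1 #1, L2 #1), 5 (L1 #3, L2 #5), 7 (L1 #7, L2 #6), 8 (L1 #8, L2 #7). Since dp[8][7] = 4, nothing longer is possible.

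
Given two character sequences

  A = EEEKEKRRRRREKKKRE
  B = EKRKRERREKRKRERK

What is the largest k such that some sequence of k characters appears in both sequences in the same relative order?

11

Pick E at A[3]=B[1]; then K at A[4]=B[2]; then K at A[6]=B[4]; then R at A[7]=B[5]; then R at A[10]=B[7]; then R at A[11]=B[8]; then E at A[12]=B[9]; then K at A[13]=B[10]; then K at A[15]=B[12]; then R at A[16]=B[13]; then E at A[17]=B[14]; all 11 characters appear in both, in order. Since dp[17][16] = 11, nothing longer is possible.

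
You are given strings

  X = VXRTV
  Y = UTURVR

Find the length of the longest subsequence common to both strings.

2

Let dp[i][j] be the LCS length of the first i characters of X and the first j characters of Y. dp[i][j] = dp[i-1][j-1]+1 when the i-th and j-th characters match, else max(dp[i-1][j], dp[i][j-1]).
    ·  U  T  U  R  V  R
 ·  0  0  0  0  0  0  0
 V  0  0  0  0  0  1  1
 X  0  0  0  0  0  1  1
 R  0  0  0  0  1  1  2
 T  0  0  1  1  1  1  2
 V  0  0  1  1  1  2  2
dp[5][6] = 2. One LCS (by backtracking along matches): VR.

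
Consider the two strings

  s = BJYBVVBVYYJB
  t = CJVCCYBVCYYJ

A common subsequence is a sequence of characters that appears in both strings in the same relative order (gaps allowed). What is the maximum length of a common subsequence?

Let dp[i][j] be the LCS length of the first i characters of s and the first j characters of t. dp[i][j] = dp[i-1][j-1]+1 when the i-th and j-th characters match, else max(dp[i-1][j], dp[i][j-1]).
    ·  C  J  V  C  C  Y  B  V  C  Y  Y  J
 ·  0  0  0  0  0  0  0  0  0  0  0  0  0
 B  0  0  0  0  0  0  0  1  1  1  1  1  1
 J  0  0  1  1  1  1  1  1  1  1  1  1  2
 Y  0  0  1  1  1  1  2  2  2  2  2  2  2
 B  0  0  1  1  1  1  2  3  3  3  3  3  3
 V  0  0  1  2  2  2  2  3  4  4  4  4  4
 V  0  0  1  2  2  2  2  3  4  4  4  4  4
 B  0  0  1  2  2  2  2  3  4  4  4  4  4
 V  0  0  1  2  2  2  2  3  4  4  4  4  4
 Y  0  0  1  2  2  2  3  3  4  4  5  5  5
 Y  0  0  1  2  2  2  3  3  4  4  5  6  6
 J  0  0  1  2  2  2  3  3  4  4  5  6  7
 B  0  0  1  2  2  2  3  4  4  4  5  6  7
dp[12][12] = 7. One LCS (by backtracking along matches): JYBVYYJ.

7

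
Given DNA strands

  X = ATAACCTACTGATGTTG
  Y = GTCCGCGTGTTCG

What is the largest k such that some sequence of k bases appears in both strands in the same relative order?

Match T at X[2]=Y[2] → C at X[5]=Y[3] → C at X[6]=Y[4] → C at X[9]=Y[6] → G at X[11]=Y[7] → T at X[13]=Y[8] → G at X[14]=Y[9] → T at X[15]=Y[10] → T at X[16]=Y[11] → G at X[17]=Y[13] — 10 bases in the same relative order in both. Since dp[17][13] = 10, nothing longer is possible.

10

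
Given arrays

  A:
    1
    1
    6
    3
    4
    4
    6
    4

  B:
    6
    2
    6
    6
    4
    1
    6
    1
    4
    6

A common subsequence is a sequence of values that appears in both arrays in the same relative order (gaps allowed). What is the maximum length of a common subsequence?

4

Let dp[i][j] be the LCS length of the first i values of A and the first j values of B. dp[i][j] = dp[i-1][j-1]+1 when the i-th and j-th values match, else max(dp[i-1][j], dp[i][j-1]).
    ·  6  2  6  6  4  1  6  1  4  6
 ·  0  0  0  0  0  0  0  0  0  0  0
 1  0  0  0  0  0  0  1  1  1  1  1
 1  0  0  0  0  0  0  1  1  2  2  2
 6  0  1  1  1  1  1  1  2  2  2  3
 3  0  1  1  1  1  1  1  2  2  2  3
 4  0  1  1  1  1  2  2  2  2  3  3
 4  0  1  1  1  1  2  2  2  2  3  3
 6  0  1  1  2  2  2  2  3  3  3  4
 4  0  1  1  2  2  3  3  3  3  4  4
dp[8][10] = 4. One LCS (by backtracking along matches): 1, 1, 4, 6.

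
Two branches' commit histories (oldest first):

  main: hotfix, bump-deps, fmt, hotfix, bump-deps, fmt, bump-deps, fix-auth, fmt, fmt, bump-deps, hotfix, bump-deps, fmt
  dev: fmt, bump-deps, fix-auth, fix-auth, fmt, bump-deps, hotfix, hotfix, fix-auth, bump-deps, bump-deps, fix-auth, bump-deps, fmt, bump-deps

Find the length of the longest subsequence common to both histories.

Pick bump-deps [2,2], then fmt [3,5], then hotfix [4,8], then bump-deps [5,10], then bump-deps [7,11], then fix-auth [8,12], then fmt [10,14], then bump-deps [13,15]; all 8 commits appear in both, in order. The LCS DP gives dp[14][15] = 8, so this is optimal.

8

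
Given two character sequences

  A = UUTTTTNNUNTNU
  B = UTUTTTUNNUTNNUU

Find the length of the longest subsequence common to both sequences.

11

One common subsequence of length 11: U (A #1, B #1) → U (A #2, B #3) → T (A #3, B #4) → T (A #4, B #5) → T (A #5, B #6) → N (A #7, B #8) → N (A #8, B #9) → U (A #9, B #10) → N (A #10, B #12) → N (A #12, B #13) → U (A #13, B #15). dp[13][15] = 11 confirms this is the maximum.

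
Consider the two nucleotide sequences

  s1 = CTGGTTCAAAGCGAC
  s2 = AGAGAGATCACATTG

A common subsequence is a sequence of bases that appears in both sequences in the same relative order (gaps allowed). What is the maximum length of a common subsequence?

Pick G at s1[3]=s2[4], G at s1[4]=s2[6], T at s1[6]=s2[8], C at s1[7]=s2[9], A at s1[8]=s2[10], A at s1[9]=s2[12], G at s1[13]=s2[15]; all 7 bases appear in both, in order. dp[15][15] = 7 confirms this is the maximum.

7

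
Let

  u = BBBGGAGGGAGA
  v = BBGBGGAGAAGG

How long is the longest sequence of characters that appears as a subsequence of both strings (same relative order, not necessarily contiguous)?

Let dp[i][j] be the LCS length of the first i characters of u and the first j characters of v. dp[i][j] = dp[i-1][j-1]+1 when the i-th and j-th characters match, else max(dp[i-1][j], dp[i][j-1]).
    ·  B  B  G  B  G  G  A  G  A  A  G  G
 ·  0  0  0  0  0  0  0  0  0  0  0  0  0
 B  0  1  1  1  1  1  1  1  1  1  1  1  1
 B  0  1  2  2  2  2  2  2  2  2  2  2  2
 B  0  1  2  2  3  3  3  3  3  3  3  3  3
 G  0  1  2  3  3  4  4  4  4  4  4  4  4
 G  0  1  2  3  3  4  5  5  5  5  5  5  5
 A  0  1  2  3  3  4  5  6  6  6  6  6  6
 G  0  1  2  3  3  4  5  6  7  7  7  7  7
 G  0  1  2  3  3  4  5  6  7  7  7  8  8
 G  0  1  2  3  3  4  5  6  7  7  7  8  9
 A  0  1  2  3  3  4  5  6  7  8  8  8  9
 G  0  1  2  3  3  4  5  6  7  8  8  9  9
 A  0  1  2  3  3  4  5  6  7  8  9  9  9
dp[12][12] = 9. One LCS (by backtracking along matches): BBBGGAGGG.

9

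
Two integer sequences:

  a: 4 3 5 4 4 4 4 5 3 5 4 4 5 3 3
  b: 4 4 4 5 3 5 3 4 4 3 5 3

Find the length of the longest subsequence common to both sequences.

10

Match 4 (a #5, b #1), then 4 (a #6, b #2), then 4 (a #7, b #3), then 5 (a #8, b #4), then 3 (a #9, b #5), then 5 (a #10, b #6), then 4 (a #11, b #8), then 4 (a #12, b #9), then 5 (a #13, b #11), then 3 (a #15, b #12) — 10 values in the same relative order in both. Since dp[15][12] = 10, nothing longer is possible.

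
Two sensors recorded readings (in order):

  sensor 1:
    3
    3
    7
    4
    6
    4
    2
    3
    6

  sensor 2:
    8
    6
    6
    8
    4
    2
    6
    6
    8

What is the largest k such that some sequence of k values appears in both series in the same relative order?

4

One common subsequence of length 4: 6 [5,3], then 4 [6,5], then 2 [7,6], then 6 [9,8], and the DP table's final entry dp[9][9] is also 4, so no common subsequence is longer.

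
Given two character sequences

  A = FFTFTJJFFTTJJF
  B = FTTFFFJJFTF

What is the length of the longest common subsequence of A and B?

8

Taking F [1,4]; then F [2,5]; then F [4,6]; then J [6,7]; then J [7,8]; then F [9,9]; then T [11,10]; then F [14,11] gives a common subsequence of length 8. Since dp[14][11] = 8, nothing longer is possible.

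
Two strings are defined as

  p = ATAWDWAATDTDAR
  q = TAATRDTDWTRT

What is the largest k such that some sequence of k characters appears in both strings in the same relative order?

Match T [2,1] → A [7,2] → A [8,3] → T [9,4] → D [10,6] → T [11,7] → D [12,8] → R [14,11] — 8 characters in the same relative order in both. Since dp[14][12] = 8, nothing longer is possible.

8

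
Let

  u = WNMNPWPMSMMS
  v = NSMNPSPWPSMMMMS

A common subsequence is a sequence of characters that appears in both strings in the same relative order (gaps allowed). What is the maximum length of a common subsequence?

One common subsequence of length 10: N at u[2]=v[1], M at u[3]=v[3], N at u[4]=v[4], P at u[5]=v[7], W at u[6]=v[8], P at u[7]=v[9], M at u[8]=v[12], M at u[10]=v[13], M at u[11]=v[14], S at u[12]=v[15]. The LCS DP gives dp[12][15] = 10, so this is optimal.

10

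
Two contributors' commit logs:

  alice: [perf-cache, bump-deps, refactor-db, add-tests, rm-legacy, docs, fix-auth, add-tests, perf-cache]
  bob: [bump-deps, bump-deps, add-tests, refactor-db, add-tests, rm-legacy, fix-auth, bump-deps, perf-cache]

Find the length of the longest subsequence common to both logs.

6

One common subsequence of length 6: bump-deps [2,2] → refactor-db [3,4] → add-tests [4,5] → rm-legacy [5,6] → fix-auth [7,7] → perf-cache [9,9], and the DP table's final entry dp[9][9] is also 6, so no common subsequence is longer.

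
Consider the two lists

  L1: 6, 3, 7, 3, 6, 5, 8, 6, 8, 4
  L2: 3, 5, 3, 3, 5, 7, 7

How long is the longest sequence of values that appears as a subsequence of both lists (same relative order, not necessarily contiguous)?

3

Match 3 (L1 #2, L2 #3); then 3 (L1 #4, L2 #4); then 5 (L1 #6, L2 #5) — 3 values in the same relative order in both. dp[10][7] = 3 confirms this is the maximum.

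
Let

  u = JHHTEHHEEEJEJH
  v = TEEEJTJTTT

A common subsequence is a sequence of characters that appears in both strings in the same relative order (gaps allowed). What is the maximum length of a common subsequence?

6

Pick T (u #4, v #1) → E (u #8, v #2) → E (u #9, v #3) → E (u #10, v #4) → J (u #11, v #5) → J (u #13, v #7); all 6 characters appear in both, in order. Since dp[14][10] = 6, nothing longer is possible.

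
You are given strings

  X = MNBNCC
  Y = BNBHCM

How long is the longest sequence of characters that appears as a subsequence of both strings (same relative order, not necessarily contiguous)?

3

Match N [2,2], then B [3,3], then C [5,5] — 3 characters in the same relative order in both. The LCS DP gives dp[6][6] = 3, so this is optimal.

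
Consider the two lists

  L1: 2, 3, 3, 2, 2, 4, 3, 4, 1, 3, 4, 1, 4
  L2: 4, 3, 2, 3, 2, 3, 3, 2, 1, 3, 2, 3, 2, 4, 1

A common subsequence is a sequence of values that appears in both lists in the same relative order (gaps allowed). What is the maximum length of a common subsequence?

8

One common subsequence of length 8: 2 [1,5]; then 3 [2,6]; then 3 [3,7]; then 2 [4,8]; then 2 [5,11]; then 3 [7,12]; then 4 [11,14]; then 1 [12,15], and the DP table's final entry dp[13][15] is also 8, so no common subsequence is longer.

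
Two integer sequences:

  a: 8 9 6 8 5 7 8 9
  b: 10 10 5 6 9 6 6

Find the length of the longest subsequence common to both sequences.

Let dp[i][j] be the LCS length of the first i values of a and the first j values of b. dp[i][j] = dp[i-1][j-1]+1 when the i-th and j-th values match, else max(dp[i-1][j], dp[i][j-1]).
    · 10 10  5  6  9  6  6
 ·  0  0  0  0  0  0  0  0
 8  0  0  0  0  0  0  0  0
 9  0  0  0  0  0  1  1  1
 6  0  0  0  0  1  1  2  2
 8  0  0  0  0  1  1  2  2
 5  0  0  0  1  1  1  2  2
 7  0  0  0  1  1  1  2  2
 8  0  0  0  1  1  1  2  2
 9  0  0  0  1  1  2  2  2
dp[8][7] = 2. One LCS (by backtracking along matches): 9, 6.

2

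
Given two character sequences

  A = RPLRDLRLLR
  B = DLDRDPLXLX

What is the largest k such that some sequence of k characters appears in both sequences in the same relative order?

5

Let dp[i][j] be the LCS length of the first i characters of A and the first j characters of B. dp[i][j] = dp[i-1][j-1]+1 when the i-th and j-th characters match, else max(dp[i-1][j], dp[i][j-1]).
    ·  D  L  D  R  D  P  L  X  L  X
 ·  0  0  0  0  0  0  0  0  0  0  0
 R  0  0  0  0  1  1  1  1  1  1  1
 P  0  0  0  0  1  1  2  2  2  2  2
 L  0  0  1  1  1  1  2  3  3  3  3
 R  0  0  1  1  2  2  2  3  3  3  3
 D  0  1  1  2  2  3  3  3  3  3  3
 L  0  1  2  2  2  3  3  4  4  4  4
 R  0  1  2  2  3  3  3  4  4  4  4
 L  0  1  2  2  3  3  3  4  4  5  5
 L  0  1  2  2  3  3  3  4  4  5  5
 R  0  1  2  2  3  3  3  4  4  5  5
dp[10][10] = 5. One LCS (by backtracking along matches): LRDLL.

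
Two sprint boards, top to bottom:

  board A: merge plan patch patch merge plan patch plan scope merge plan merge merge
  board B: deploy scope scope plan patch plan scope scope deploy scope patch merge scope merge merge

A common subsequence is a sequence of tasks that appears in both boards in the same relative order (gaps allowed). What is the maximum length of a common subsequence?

7

Taking plan (board A #2, board B #4), then patch (board A #3, board B #5), then patch (board A #4, board B #11), then merge (board A #5, board B #12), then scope (board A #9, board B #13), then merge (board A #12, board B #14), then merge (board A #13, board B #15) gives a common subsequence of length 7. The LCS DP gives dp[13][15] = 7, so this is optimal.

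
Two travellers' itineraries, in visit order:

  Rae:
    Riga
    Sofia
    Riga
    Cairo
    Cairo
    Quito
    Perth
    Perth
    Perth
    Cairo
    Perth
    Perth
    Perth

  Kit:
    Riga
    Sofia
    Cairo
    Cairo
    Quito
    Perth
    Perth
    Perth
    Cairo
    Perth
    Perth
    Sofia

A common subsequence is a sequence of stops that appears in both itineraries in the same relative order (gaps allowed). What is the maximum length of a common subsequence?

One common subsequence of length 11: Riga (Rae #1, Kit #1); then Sofia (Rae #2, Kit #2); then Cairo (Rae #4, Kit #3); then Cairo (Rae #5, Kit #4); then Quito (Rae #6, Kit #5); then Perth (Rae #7, Kit #6); then Perth (Rae #8, Kit #7); then Perth (Rae #9, Kit #8); then Cairo (Rae #10, Kit #9); then Perth (Rae #11, Kit #10); then Perth (Rae #12, Kit #11), and the DP table's final entry dp[13][12] is also 11, so no common subsequence is longer.

11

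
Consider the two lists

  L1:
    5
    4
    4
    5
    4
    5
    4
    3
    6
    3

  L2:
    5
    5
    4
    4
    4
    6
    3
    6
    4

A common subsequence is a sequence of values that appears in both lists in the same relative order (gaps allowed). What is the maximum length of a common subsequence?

6

Pick 5 (L1 #1, L2 #2), then 4 (L1 #2, L2 #3), then 4 (L1 #3, L2 #4), then 4 (L1 #5, L2 #5), then 3 (L1 #8, L2 #7), then 6 (L1 #9, L2 #8); all 6 values appear in both, in order. dp[10][9] = 6 confirms this is the maximum.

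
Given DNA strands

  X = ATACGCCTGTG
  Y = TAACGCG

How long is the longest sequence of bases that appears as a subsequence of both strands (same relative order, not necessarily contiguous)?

6

Match A at X[1]=Y[2], then A at X[3]=Y[3], then C at X[4]=Y[4], then G at X[5]=Y[5], then C at X[7]=Y[6], then G at X[11]=Y[7] — 6 bases in the same relative order in both. Since dp[11][7] = 6, nothing longer is possible.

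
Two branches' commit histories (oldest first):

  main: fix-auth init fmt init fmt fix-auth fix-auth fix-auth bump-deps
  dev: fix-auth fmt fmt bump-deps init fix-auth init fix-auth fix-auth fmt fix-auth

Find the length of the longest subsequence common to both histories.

Taking fix-auth (main #1, dev #1), init (main #2, dev #5), init (main #4, dev #7), fix-auth (main #6, dev #8), fix-auth (main #7, dev #9), fix-auth (main #8, dev #11) gives a common subsequence of length 6. dp[9][11] = 6 confirms this is the maximum.

6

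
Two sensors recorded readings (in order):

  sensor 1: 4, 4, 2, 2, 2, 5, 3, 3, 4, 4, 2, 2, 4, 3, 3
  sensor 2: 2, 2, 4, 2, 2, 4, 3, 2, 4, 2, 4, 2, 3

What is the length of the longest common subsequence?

One common subsequence of length 8: 4 at sensor 1[2]=sensor 2[3]; then 2 at sensor 1[3]=sensor 2[4]; then 2 at sensor 1[4]=sensor 2[5]; then 2 at sensor 1[5]=sensor 2[8]; then 4 at sensor 1[9]=sensor 2[9]; then 4 at sensor 1[10]=sensor 2[11]; then 2 at sensor 1[12]=sensor 2[12]; then 3 at sensor 1[15]=sensor 2[13]. The LCS DP gives dp[15][13] = 8, so this is optimal.

8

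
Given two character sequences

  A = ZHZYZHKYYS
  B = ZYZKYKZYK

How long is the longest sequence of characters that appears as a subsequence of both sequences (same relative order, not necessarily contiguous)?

Let dp[i][j] be the LCS length of the first i characters of A and the first j characters of B. dp[i][j] = dp[i-1][j-1]+1 when the i-th and j-th characters match, else max(dp[i-1][j], dp[i][j-1]).
    ·  Z  Y  Z  K  Y  K  Z  Y  K
 ·  0  0  0  0  0  0  0  0  0  0
 Z  0  1  1  1  1  1  1  1  1  1
 H  0  1  1  1  1  1  1  1  1  1
 Z  0  1  1  2  2  2  2  2  2  2
 Y  0  1  2  2  2  3  3  3  3  3
 Z  0  1  2  3  3  3  3  4  4  4
 H  0  1  2  3  3  3  3  4  4  4
 K  0  1  2  3  4  4  4  4  4  5
 Y  0  1  2  3  4  5  5  5  5  5
 Y  0  1  2  3  4  5  5  5  6  6
 S  0  1  2  3  4  5  5  5  6  6
dp[10][9] = 6. One LCS (by backtracking along matches): ZYZKYY.

6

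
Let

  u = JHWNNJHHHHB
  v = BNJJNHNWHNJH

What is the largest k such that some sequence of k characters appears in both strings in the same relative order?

6

Pick J [1,4]; then H [2,6]; then W [3,8]; then N [5,10]; then J [6,11]; then H [10,12]; all 6 characters appear in both, in order. Since dp[11][12] = 6, nothing longer is possible.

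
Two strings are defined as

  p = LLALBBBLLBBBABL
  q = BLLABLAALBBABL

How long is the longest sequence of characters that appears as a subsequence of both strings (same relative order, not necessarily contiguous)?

One common subsequence of length 11: L (p #1, q #2), then L (p #2, q #3), then A (p #3, q #4), then B (p #7, q #5), then L (p #8, q #6), then L (p #9, q #9), then B (p #11, q #10), then B (p #12, q #11), then A (p #13, q #12), then B (p #14, q #13), then L (p #15, q #14), and the DP table's final entry dp[15][14] is also 11, so no common subsequence is longer.

11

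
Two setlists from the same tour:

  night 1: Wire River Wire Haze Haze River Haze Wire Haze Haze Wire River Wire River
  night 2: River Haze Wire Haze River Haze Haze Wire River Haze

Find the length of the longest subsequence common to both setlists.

Match River (night 1 #2, night 2 #1); then Wire (night 1 #3, night 2 #3); then Haze (night 1 #5, night 2 #4); then River (night 1 #6, night 2 #5); then Haze (night 1 #9, night 2 #6); then Haze (night 1 #10, night 2 #7); then Wire (night 1 #11, night 2 #8); then River (night 1 #12, night 2 #9) — 8 songs in the same relative order in both. dp[14][10] = 8 confirms this is the maximum.

8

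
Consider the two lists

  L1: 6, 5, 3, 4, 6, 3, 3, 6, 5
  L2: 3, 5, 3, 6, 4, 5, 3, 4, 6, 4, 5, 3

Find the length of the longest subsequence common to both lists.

One common subsequence of length 6: 6 [1,4], 5 [2,6], 3 [3,7], 4 [4,8], 6 [5,9], 3 [7,12]. The LCS DP gives dp[9][12] = 6, so this is optimal.

6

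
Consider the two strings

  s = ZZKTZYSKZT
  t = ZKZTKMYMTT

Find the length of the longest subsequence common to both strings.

5

Let dp[i][j] be the LCS length of the first i characters of s and the first j characters of t. dp[i][j] = dp[i-1][j-1]+1 when the i-th and j-th characters match, else max(dp[i-1][j], dp[i][j-1]).
    ·  Z  K  Z  T  K  M  Y  M  T  T
 ·  0  0  0  0  0  0  0  0  0  0  0
 Z  0  1  1  1  1  1  1  1  1  1  1
 Z  0  1  1  2  2  2  2  2  2  2  2
 K  0  1  2  2  2  3  3  3  3  3  3
 T  0  1  2  2  3  3  3  3  3  4  4
 Z  0  1  2  3  3  3  3  3  3  4  4
 Y  0  1  2  3  3  3  3  4  4  4  4
 S  0  1  2  3  3  3  3  4  4  4  4
 K  0  1  2  3  3  4  4  4  4  4  4
 Z  0  1  2  3  3  4  4  4  4  4  4
 T  0  1  2  3  4  4  4  4  4  5  5
dp[10][10] = 5. One LCS (by backtracking along matches): ZZKTT.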